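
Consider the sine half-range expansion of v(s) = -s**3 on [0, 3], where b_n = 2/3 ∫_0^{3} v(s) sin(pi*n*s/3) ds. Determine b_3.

-18/pi + 12/pi**3

b_3 = 2/3 ∫_0^{3} (-s**3) sin(pi*s) ds.
Integrating by parts three times (tabular method), an antiderivative of (-s**3) sin(pi*s) is s**3*cos(pi*s)/pi - 3*s**2*sin(pi*s)/pi**2 - 6*s*cos(pi*s)/pi**3 + 6*sin(pi*s)/pi**4; evaluating from 0 to 3: ∫_{0}^{3} (-s**3) sin(pi*s) ds = (-27/pi + 18/pi**3) - (0) = -27/pi + 18/pi**3.
Hence b_3 = (2/3)·(-27/pi + 18/pi**3) = -18/pi + 12/pi**3.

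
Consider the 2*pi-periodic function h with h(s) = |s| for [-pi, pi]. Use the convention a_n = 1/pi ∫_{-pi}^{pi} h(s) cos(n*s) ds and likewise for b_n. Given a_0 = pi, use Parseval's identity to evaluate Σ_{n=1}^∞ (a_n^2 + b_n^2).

pi**2/6

Parseval: a_0^2/2 + Σ_{n≥1} (a_n^2+b_n^2) = 1/pi ∫_{-pi}^{pi} h(s)^2 ds = 2*pi**2/3.
Subtract a_0^2/2 = pi**2/2: Σ (a_n^2+b_n^2) = pi**2/6.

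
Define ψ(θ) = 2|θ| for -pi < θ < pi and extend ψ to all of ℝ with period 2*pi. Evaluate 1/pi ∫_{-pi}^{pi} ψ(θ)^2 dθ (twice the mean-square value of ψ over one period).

8*pi**2/3

1/pi ∫_{-pi}^{pi} ψ(θ)^2 dθ = 1/pi · (8*pi**3/3) = 8*pi**2/3.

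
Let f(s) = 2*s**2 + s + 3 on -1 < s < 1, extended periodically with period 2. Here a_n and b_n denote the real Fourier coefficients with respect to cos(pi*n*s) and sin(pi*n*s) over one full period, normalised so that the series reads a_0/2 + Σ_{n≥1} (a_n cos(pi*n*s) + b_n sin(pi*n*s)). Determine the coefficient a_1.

a_1 = ∫_{-1}^{1} f(s) cos(pi*s) ds.
Integrating by parts twice (tabular method), an antiderivative of (2*s**2 + s + 3) cos(pi*s) is 2*s**2*sin(pi*s)/pi + s*sin(pi*s)/pi + 4*s*cos(pi*s)/pi**2 - 4*sin(pi*s)/pi**3 + 3*sin(pi*s)/pi + cos(pi*s)/pi**2; evaluating from -1 to 1: ∫_{-1}^{1} (2*s**2 + s + 3) cos(pi*s) ds = (-5/pi**2) - (3/pi**2) = -8/pi**2.
Hence a_1 = -8/pi**2.

-8/pi**2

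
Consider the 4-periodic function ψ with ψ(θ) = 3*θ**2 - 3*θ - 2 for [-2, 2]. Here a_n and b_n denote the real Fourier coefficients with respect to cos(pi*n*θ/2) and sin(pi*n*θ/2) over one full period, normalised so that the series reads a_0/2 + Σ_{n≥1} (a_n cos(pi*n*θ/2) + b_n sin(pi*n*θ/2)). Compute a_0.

4

a_0 = 1/2 ∫_{-2}^{2} ψ(θ) dθ = 1/2 · (8) = 4.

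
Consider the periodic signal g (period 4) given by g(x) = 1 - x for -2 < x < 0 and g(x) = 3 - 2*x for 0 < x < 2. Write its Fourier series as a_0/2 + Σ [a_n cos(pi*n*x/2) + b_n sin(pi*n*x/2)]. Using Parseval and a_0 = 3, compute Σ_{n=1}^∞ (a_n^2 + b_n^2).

Parseval: a_0^2/2 + Σ_{n≥1} (a_n^2+b_n^2) = 1/2 ∫_{-2}^{2} g(x)^2 dx = 20/3.
Subtract a_0^2/2 = 9/2: Σ (a_n^2+b_n^2) = 13/6.

13/6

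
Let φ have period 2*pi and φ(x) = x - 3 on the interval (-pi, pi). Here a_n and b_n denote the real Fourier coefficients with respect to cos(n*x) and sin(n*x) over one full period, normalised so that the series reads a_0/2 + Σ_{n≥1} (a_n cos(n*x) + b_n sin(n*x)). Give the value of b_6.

-1/3

b_6 = 1/pi ∫_{-pi}^{pi} φ(x) sin(6*x) dx.
Integrating by parts (boundary term plus one more integral), an antiderivative of (x - 3) sin(6*x) is -x*cos(6*x)/6 + sin(6*x)/36 + cos(6*x)/2; evaluating from -pi to pi: ∫_{-pi}^{pi} (x - 3) sin(6*x) dx = (1/2 - pi/6) - (1/2 + pi/6) = -pi/3.
Hence b_6 = (1/pi)·(-pi/3) = -1/3.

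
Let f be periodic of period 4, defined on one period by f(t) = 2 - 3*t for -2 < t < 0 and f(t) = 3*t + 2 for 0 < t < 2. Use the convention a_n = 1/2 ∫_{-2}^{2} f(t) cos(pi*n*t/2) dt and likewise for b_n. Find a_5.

a_5 = 1/2 ∫_{-2}^{2} f(t) cos(5*pi*t/2) dt.
f is even and cos(5*pi*t/2) is even, so the integrand is even and a_5 = ∫_0^{2} f(t) cos(5*pi*t/2) dt.
Integrating by parts (boundary term plus one more integral), an antiderivative of (3*t + 2) cos(5*pi*t/2) is 6*t*sin(5*pi*t/2)/(5*pi) + 4*sin(5*pi*t/2)/(5*pi) + 12*cos(5*pi*t/2)/(25*pi**2); evaluating from 0 to 2: ∫_{0}^{2} (3*t + 2) cos(5*pi*t/2) dt = (-12/(25*pi**2)) - (12/(25*pi**2)) = -24/(25*pi**2).
Hence a_5 = -24/(25*pi**2).

-24/(25*pi**2)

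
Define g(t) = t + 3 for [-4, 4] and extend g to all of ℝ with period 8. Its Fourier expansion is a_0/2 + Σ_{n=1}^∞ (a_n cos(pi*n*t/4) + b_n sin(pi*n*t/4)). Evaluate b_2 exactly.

b_2 = 1/4 ∫_{-4}^{4} g(t) sin(pi*t/2) dt.
Integrating by parts (boundary term plus one more integral), an antiderivative of (t + 3) sin(pi*t/2) is -2*t*cos(pi*t/2)/pi + 4*sin(pi*t/2)/pi**2 - 6*cos(pi*t/2)/pi; evaluating from -4 to 4: ∫_{-4}^{4} (t + 3) sin(pi*t/2) dt = (-14/pi) - (2/pi) = -16/pi.
Hence b_2 = (1/4)·(-16/pi) = -4/pi.

-4/pi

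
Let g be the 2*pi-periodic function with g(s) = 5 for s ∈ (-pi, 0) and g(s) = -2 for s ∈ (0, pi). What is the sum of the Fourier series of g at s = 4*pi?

3/2

s = 4*pi differs from s = 0 by 2 full period(s), and the series is 2*pi-periodic.
At s = 0 the one-sided limits are g(0^-) = 5 and g(0^+) = -2.
By Dirichlet's theorem the series converges to their average, [(5) + (-2)]/2 = 3/2.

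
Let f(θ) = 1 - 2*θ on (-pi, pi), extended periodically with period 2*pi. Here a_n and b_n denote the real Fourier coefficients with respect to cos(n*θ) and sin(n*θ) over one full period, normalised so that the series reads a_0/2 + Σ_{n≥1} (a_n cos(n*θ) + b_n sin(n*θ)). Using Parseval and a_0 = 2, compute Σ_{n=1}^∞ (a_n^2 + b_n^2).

8*pi**2/3

Parseval: a_0^2/2 + Σ_{n≥1} (a_n^2+b_n^2) = 1/pi ∫_{-pi}^{pi} f(θ)^2 dθ = 2 + 8*pi**2/3.
Subtract a_0^2/2 = 2: Σ (a_n^2+b_n^2) = 8*pi**2/3.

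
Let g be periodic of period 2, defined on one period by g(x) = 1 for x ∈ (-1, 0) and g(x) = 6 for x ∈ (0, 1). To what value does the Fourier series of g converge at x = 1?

At x = 1 the one-sided limits are g(1^-) = 6 and g(1^+) = 1.
By Dirichlet's theorem the series converges to their average, [(6) + (1)]/2 = 7/2.

7/2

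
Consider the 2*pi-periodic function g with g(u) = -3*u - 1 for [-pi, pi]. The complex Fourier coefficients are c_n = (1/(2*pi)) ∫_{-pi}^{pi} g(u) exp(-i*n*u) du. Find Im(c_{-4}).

Since g is real-valued, Im(c_{-4}) = -(1/(2*pi)) ∫_{-pi}^{pi} g(u) sin(-4*u) du = b_{4}/2.
Integrating by parts (boundary term plus one more integral), an antiderivative of (-3*u - 1) sin(-4*u) is -3*u*cos(4*u)/4 + 3*sin(4*u)/16 - cos(4*u)/4; evaluating from -pi to pi: ∫_{-pi}^{pi} (-3*u - 1) sin(-4*u) du = (-3*pi/4 - 1/4) - (-1/4 + 3*pi/4) = -3*pi/2.
Hence Im(c_{-4}) = (-1/(2*pi))·(-3*pi/2) = 3/4.

3/4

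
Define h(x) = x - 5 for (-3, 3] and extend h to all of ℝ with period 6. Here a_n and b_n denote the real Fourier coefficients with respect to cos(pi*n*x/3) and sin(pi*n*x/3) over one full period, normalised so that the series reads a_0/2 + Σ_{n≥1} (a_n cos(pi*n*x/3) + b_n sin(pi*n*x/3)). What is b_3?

2/pi

b_3 = 1/3 ∫_{-3}^{3} h(x) sin(pi*x) dx.
Integrating by parts (boundary term plus one more integral), an antiderivative of (x - 5) sin(pi*x) is -x*cos(pi*x)/pi + sin(pi*x)/pi**2 + 5*cos(pi*x)/pi; evaluating from -3 to 3: ∫_{-3}^{3} (x - 5) sin(pi*x) dx = (-2/pi) - (-8/pi) = 6/pi.
Hence b_3 = (1/3)·(6/pi) = 2/pi.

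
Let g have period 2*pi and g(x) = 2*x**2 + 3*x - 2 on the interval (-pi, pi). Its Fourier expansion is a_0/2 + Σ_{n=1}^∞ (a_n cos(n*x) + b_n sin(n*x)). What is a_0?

-4 + 4*pi**2/3

a_0 = 1/pi ∫_{-pi}^{pi} g(x) dx = 1/pi · (4*pi*(-3 + pi**2)/3) = -4 + 4*pi**2/3.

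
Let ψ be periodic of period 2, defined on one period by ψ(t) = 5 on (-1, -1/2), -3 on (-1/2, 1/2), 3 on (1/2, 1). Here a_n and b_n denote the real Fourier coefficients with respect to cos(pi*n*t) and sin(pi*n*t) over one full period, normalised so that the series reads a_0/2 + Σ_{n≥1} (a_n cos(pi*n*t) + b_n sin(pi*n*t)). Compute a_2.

0

a_2 = ∫_{-1}^{1} ψ(t) cos(2*pi*t) dt.
Split the integral at the breakpoints.
Directly, an antiderivative of (5) cos(2*pi*t) is 5*sin(2*pi*t)/(2*pi); evaluating from -1 to -1/2: ∫_{-1}^{-1/2} (5) cos(2*pi*t) dt = (0) - (0) = 0.
Directly, an antiderivative of (-3) cos(2*pi*t) is -3*sin(2*pi*t)/(2*pi); evaluating from -1/2 to 1/2: ∫_{-1/2}^{1/2} (-3) cos(2*pi*t) dt = (0) - (0) = 0.
Directly, an antiderivative of (3) cos(2*pi*t) is 3*sin(2*pi*t)/(2*pi); evaluating from 1/2 to 1: ∫_{1/2}^{1} (3) cos(2*pi*t) dt = (0) - (0) = 0.
Summing the pieces gives a_2 = 0.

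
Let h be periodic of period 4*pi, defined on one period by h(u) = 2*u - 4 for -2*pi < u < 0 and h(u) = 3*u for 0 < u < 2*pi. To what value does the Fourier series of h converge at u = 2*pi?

-2 + pi

At u = 2*pi the one-sided limits are h(2*pi^-) = 6*pi and h(2*pi^+) = -4*pi - 4.
By Dirichlet's theorem the series converges to their average, [(6*pi) + (-4*pi - 4)]/2 = -2 + pi.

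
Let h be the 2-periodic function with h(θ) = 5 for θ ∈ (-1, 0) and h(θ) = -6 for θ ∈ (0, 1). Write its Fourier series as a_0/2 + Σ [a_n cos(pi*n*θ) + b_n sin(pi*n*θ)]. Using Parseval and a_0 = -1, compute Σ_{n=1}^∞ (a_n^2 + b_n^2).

Parseval: a_0^2/2 + Σ_{n≥1} (a_n^2+b_n^2) = ∫_{-1}^{1} h(θ)^2 dθ = 61.
Subtract a_0^2/2 = 1/2: Σ (a_n^2+b_n^2) = 121/2.

121/2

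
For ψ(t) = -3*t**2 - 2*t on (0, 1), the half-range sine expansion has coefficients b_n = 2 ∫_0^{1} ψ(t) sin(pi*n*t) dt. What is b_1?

-10/pi + 24/pi**3

b_1 = 2 ∫_0^{1} (-3*t**2 - 2*t) sin(pi*t) dt.
Integrating by parts twice (tabular method), an antiderivative of (-3*t**2 - 2*t) sin(pi*t) is 3*t**2*cos(pi*t)/pi - 6*t*sin(pi*t)/pi**2 + 2*t*cos(pi*t)/pi - 2*sin(pi*t)/pi**2 - 6*cos(pi*t)/pi**3; evaluating from 0 to 1: ∫_{0}^{1} (-3*t**2 - 2*t) sin(pi*t) dt = (-5/pi + 6/pi**3) - (-6/pi**3) = -5/pi + 12/pi**3.
Hence b_1 = 2·(-5/pi + 12/pi**3) = -10/pi + 24/pi**3.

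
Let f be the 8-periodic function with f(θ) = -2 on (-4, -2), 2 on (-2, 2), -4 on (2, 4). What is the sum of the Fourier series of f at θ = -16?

2

θ = -16 differs from θ = 0 by -2 full period(s), and the series is 8-periodic.
f is continuous at θ = 0 with value 2, so the series converges to 2 there.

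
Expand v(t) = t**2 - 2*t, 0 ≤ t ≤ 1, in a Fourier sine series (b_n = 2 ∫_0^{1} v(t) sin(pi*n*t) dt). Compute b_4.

1/(2*pi)

b_4 = 2 ∫_0^{1} (t**2 - 2*t) sin(4*pi*t) dt.
Integrating by parts twice (tabular method), an antiderivative of (t**2 - 2*t) sin(4*pi*t) is -t**2*cos(4*pi*t)/(4*pi) + t*sin(4*pi*t)/(8*pi**2) + t*cos(4*pi*t)/(2*pi) - sin(4*pi*t)/(8*pi**2) + cos(4*pi*t)/(32*pi**3); evaluating from 0 to 1: ∫_{0}^{1} (t**2 - 2*t) sin(4*pi*t) dt = ((1 + 8*pi**2)/(32*pi**3)) - (1/(32*pi**3)) = 1/(4*pi).
Hence b_4 = 2·(1/(4*pi)) = 1/(2*pi).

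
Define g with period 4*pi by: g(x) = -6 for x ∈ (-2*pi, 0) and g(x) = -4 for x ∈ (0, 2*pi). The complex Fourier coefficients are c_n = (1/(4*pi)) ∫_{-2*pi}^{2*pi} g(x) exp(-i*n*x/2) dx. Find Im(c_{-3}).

Since g is real-valued, Im(c_{-3}) = -(1/(4*pi)) ∫_{-2*pi}^{2*pi} g(x) sin(-3*x/2) dx = b_{3}/2.
Split the integral at the breakpoints.
Directly, an antiderivative of (-6) sin(-3*x/2) is -4*cos(3*x/2); evaluating from -2*pi to 0: ∫_{-2*pi}^{0} (-6) sin(-3*x/2) dx = (-4) - (4) = -8.
Directly, an antiderivative of (-4) sin(-3*x/2) is -8*cos(3*x/2)/3; evaluating from 0 to 2*pi: ∫_{0}^{2*pi} (-4) sin(-3*x/2) dx = (8/3) - (-8/3) = 16/3.
So ∫_{-2*pi}^{2*pi} g(x) sin(-3*x/2) dx = -8/3.
Hence Im(c_{-3}) = (-1/(4*pi))·(-8/3) = 2/(3*pi).

2/(3*pi)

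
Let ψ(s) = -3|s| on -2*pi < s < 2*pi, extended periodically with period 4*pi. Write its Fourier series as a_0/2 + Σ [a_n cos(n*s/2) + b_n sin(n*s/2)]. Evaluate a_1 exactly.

a_1 = (1/(2*pi)) ∫_{-2*pi}^{2*pi} ψ(s) cos(s/2) ds.
ψ is even and cos(s/2) is even, so the integrand is even and a_1 = 1/pi ∫_0^{2*pi} ψ(s) cos(s/2) ds.
Integrating by parts (boundary term plus one more integral), an antiderivative of (-3*s) cos(s/2) is -6*s*sin(s/2) - 12*cos(s/2); evaluating from 0 to 2*pi: ∫_{0}^{2*pi} (-3*s) cos(s/2) ds = (12) - (-12) = 24.
Hence a_1 = (1/pi)·(24) = 24/pi.

24/pi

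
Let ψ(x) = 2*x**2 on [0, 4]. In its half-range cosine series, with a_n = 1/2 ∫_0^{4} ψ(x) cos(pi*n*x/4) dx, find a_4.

8/pi**2

a_4 = 1/2 ∫_0^{4} (2*x**2) cos(pi*x) dx.
Integrating by parts twice (tabular method), an antiderivative of (2*x**2) cos(pi*x) is 2*x**2*sin(pi*x)/pi + 4*x*cos(pi*x)/pi**2 - 4*sin(pi*x)/pi**3; evaluating from 0 to 4: ∫_{0}^{4} (2*x**2) cos(pi*x) dx = (16/pi**2) - (0) = 16/pi**2.
Hence a_4 = (1/2)·(16/pi**2) = 8/pi**2.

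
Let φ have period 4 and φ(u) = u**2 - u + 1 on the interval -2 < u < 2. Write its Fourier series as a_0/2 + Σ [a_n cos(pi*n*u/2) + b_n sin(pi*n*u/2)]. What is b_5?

-4/(5*pi)

b_5 = 1/2 ∫_{-2}^{2} φ(u) sin(5*pi*u/2) du.
Integrating by parts twice (tabular method), an antiderivative of (u**2 - u + 1) sin(5*pi*u/2) is -2*u**2*cos(5*pi*u/2)/(5*pi) + 8*u*sin(5*pi*u/2)/(25*pi**2) + 2*u*cos(5*pi*u/2)/(5*pi) - 4*sin(5*pi*u/2)/(25*pi**2) - 2*cos(5*pi*u/2)/(5*pi) + 16*cos(5*pi*u/2)/(125*pi**3); evaluating from -2 to 2: ∫_{-2}^{2} (u**2 - u + 1) sin(5*pi*u/2) du = (2*(-8 + 75*pi**2)/(125*pi**3)) - (2*(-8 + 175*pi**2)/(125*pi**3)) = -8/(5*pi).
Hence b_5 = (1/2)·(-8/(5*pi)) = -4/(5*pi).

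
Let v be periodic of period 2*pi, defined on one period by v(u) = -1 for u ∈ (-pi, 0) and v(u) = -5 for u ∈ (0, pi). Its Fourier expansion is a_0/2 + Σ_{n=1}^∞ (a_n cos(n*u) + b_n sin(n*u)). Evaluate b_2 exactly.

b_2 = 1/pi ∫_{-pi}^{pi} v(u) sin(2*u) du.
Split the integral at the breakpoints.
Directly, an antiderivative of (-1) sin(2*u) is cos(2*u)/2; evaluating from -pi to 0: ∫_{-pi}^{0} (-1) sin(2*u) du = (1/2) - (1/2) = 0.
Directly, an antiderivative of (-5) sin(2*u) is 5*cos(2*u)/2; evaluating from 0 to pi: ∫_{0}^{pi} (-5) sin(2*u) du = (5/2) - (5/2) = 0.
Summing the pieces and multiplying by (1/pi) gives b_2 = 0.

0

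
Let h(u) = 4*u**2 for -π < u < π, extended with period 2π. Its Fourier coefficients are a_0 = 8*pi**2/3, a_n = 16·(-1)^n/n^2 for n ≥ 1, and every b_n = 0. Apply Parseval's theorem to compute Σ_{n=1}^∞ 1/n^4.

Parseval: a_0^2/2 + Σ a_n^2 = (1/π) ∫_{-π}^{π} h(u)^2 du = 32*pi**4/5.
Subtract a_0^2/2 = 32*pi**4/9: Σ a_n^2 = 128*pi**4/45.
Since a_n^2 = 256/n^4, Σ 1/n^4 = pi**4/90.

pi**4/90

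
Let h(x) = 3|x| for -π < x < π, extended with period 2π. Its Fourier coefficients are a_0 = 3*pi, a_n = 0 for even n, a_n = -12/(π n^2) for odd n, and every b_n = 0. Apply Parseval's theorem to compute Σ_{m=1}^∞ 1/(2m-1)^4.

pi**4/96

Parseval: a_0^2/2 + Σ a_n^2 = (1/π) ∫_{-π}^{π} h(x)^2 dx = 6*pi**2.
Subtract a_0^2/2 = 9*pi**2/2: Σ a_n^2 = 3*pi**2/2.
Only odd n contribute, with a_n^2 = 144/(π^2 n^4), so Σ_{m≥1} 1/(2m-1)^4 = π^2·(3*pi**2/2)/144 = pi**4/96.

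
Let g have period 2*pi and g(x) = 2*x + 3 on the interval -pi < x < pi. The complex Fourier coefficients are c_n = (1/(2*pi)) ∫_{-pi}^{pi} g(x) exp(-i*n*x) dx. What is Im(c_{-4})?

-1/2

Since g is real-valued, Im(c_{-4}) = -(1/(2*pi)) ∫_{-pi}^{pi} g(x) sin(-4*x) dx = b_{4}/2.
Integrating by parts (boundary term plus one more integral), an antiderivative of (2*x + 3) sin(-4*x) is x*cos(4*x)/2 - sin(4*x)/8 + 3*cos(4*x)/4; evaluating from -pi to pi: ∫_{-pi}^{pi} (2*x + 3) sin(-4*x) dx = (3/4 + pi/2) - (3/4 - pi/2) = pi.
Hence Im(c_{-4}) = (-1/(2*pi))·(pi) = -1/2.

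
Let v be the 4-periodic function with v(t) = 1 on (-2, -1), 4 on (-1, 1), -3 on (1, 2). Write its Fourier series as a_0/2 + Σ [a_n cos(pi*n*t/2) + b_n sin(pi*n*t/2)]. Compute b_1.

b_1 = 1/2 ∫_{-2}^{2} v(t) sin(pi*t/2) dt.
Split the integral at the breakpoints.
Directly, an antiderivative of (1) sin(pi*t/2) is -2*cos(pi*t/2)/pi; evaluating from -2 to -1: ∫_{-2}^{-1} (1) sin(pi*t/2) dt = (0) - (2/pi) = -2/pi.
Directly, an antiderivative of (4) sin(pi*t/2) is -8*cos(pi*t/2)/pi; evaluating from -1 to 1: ∫_{-1}^{1} (4) sin(pi*t/2) dt = (0) - (0) = 0.
Directly, an antiderivative of (-3) sin(pi*t/2) is 6*cos(pi*t/2)/pi; evaluating from 1 to 2: ∫_{1}^{2} (-3) sin(pi*t/2) dt = (-6/pi) - (0) = -6/pi.
Summing the pieces and multiplying by (1/2) gives b_1 = -4/pi.

-4/pi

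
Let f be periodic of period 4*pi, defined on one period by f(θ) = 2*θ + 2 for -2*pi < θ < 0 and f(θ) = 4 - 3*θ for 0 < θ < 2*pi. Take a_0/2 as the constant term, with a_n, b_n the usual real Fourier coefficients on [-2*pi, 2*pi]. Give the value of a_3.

20/(9*pi)

a_3 = (1/(2*pi)) ∫_{-2*pi}^{2*pi} f(θ) cos(3*θ/2) dθ.
Split the integral at the breakpoints.
Integrating by parts (boundary term plus one more integral), an antiderivative of (2*θ + 2) cos(3*θ/2) is 4*θ*sin(3*θ/2)/3 + 4*sin(3*θ/2)/3 + 8*cos(3*θ/2)/9; evaluating from -2*pi to 0: ∫_{-2*pi}^{0} (2*θ + 2) cos(3*θ/2) dθ = (8/9) - (-8/9) = 16/9.
Integrating by parts (boundary term plus one more integral), an antiderivative of (4 - 3*θ) cos(3*θ/2) is -2*θ*sin(3*θ/2) + 8*sin(3*θ/2)/3 - 4*cos(3*θ/2)/3; evaluating from 0 to 2*pi: ∫_{0}^{2*pi} (4 - 3*θ) cos(3*θ/2) dθ = (4/3) - (-4/3) = 8/3.
Summing the pieces and multiplying by (1/(2*pi)) gives a_3 = 20/(9*pi).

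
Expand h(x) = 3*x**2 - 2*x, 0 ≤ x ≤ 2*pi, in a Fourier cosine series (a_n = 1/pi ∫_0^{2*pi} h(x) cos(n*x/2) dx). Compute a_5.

16*(1 - 3*pi)/(25*pi)

a_5 = 1/pi ∫_0^{2*pi} (3*x**2 - 2*x) cos(5*x/2) dx.
Integrating by parts twice (tabular method), an antiderivative of (3*x**2 - 2*x) cos(5*x/2) is 6*x**2*sin(5*x/2)/5 - 4*x*sin(5*x/2)/5 + 24*x*cos(5*x/2)/25 - 48*sin(5*x/2)/125 - 8*cos(5*x/2)/25; evaluating from 0 to 2*pi: ∫_{0}^{2*pi} (3*x**2 - 2*x) cos(5*x/2) dx = (8/25 - 48*pi/25) - (-8/25) = 16/25 - 48*pi/25.
Hence a_5 = (1/pi)·(16/25 - 48*pi/25) = 16*(1 - 3*pi)/(25*pi).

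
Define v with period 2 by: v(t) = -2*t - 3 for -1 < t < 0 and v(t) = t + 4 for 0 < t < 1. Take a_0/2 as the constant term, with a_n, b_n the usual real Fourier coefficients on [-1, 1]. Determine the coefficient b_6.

1/(6*pi)

b_6 = ∫_{-1}^{1} v(t) sin(6*pi*t) dt.
Split the integral at the breakpoints.
Integrating by parts (boundary term plus one more integral), an antiderivative of (-2*t - 3) sin(6*pi*t) is t*cos(6*pi*t)/(3*pi) - sin(6*pi*t)/(18*pi**2) + cos(6*pi*t)/(2*pi); evaluating from -1 to 0: ∫_{-1}^{0} (-2*t - 3) sin(6*pi*t) dt = (1/(2*pi)) - (1/(6*pi)) = 1/(3*pi).
Integrating by parts (boundary term plus one more integral), an antiderivative of (t + 4) sin(6*pi*t) is -t*cos(6*pi*t)/(6*pi) + sin(6*pi*t)/(36*pi**2) - 2*cos(6*pi*t)/(3*pi); evaluating from 0 to 1: ∫_{0}^{1} (t + 4) sin(6*pi*t) dt = (-5/(6*pi)) - (-2/(3*pi)) = -1/(6*pi).
Summing the pieces gives b_6 = 1/(6*pi).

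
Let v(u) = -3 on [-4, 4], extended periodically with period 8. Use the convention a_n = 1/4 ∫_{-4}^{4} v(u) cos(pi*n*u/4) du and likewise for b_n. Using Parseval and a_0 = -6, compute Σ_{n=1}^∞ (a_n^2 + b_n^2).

Parseval: a_0^2/2 + Σ_{n≥1} (a_n^2+b_n^2) = 1/4 ∫_{-4}^{4} v(u)^2 du = 18.
Subtract a_0^2/2 = 18: Σ (a_n^2+b_n^2) = 0.

0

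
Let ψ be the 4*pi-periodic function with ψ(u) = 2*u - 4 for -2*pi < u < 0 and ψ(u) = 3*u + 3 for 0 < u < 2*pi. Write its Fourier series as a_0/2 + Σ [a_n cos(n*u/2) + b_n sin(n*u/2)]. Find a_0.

-1 + pi

a_0 = (1/(2*pi)) ∫_{-2*pi}^{2*pi} ψ(u) du = (1/(2*pi)) · (2*pi*(-1 + pi)) = -1 + pi.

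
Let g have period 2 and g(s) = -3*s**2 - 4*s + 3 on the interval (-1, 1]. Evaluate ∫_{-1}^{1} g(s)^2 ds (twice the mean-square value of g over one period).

304/15

∫_{-1}^{1} g(s)^2 ds = 304/15.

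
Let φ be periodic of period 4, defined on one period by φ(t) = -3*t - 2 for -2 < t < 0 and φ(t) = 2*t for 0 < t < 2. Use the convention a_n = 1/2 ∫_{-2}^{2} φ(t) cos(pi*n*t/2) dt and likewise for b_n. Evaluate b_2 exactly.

1/pi

b_2 = 1/2 ∫_{-2}^{2} φ(t) sin(pi*t) dt.
Split the integral at the breakpoints.
Integrating by parts (boundary term plus one more integral), an antiderivative of (-3*t - 2) sin(pi*t) is 3*t*cos(pi*t)/pi - 3*sin(pi*t)/pi**2 + 2*cos(pi*t)/pi; evaluating from -2 to 0: ∫_{-2}^{0} (-3*t - 2) sin(pi*t) dt = (2/pi) - (-4/pi) = 6/pi.
Integrating by parts (boundary term plus one more integral), an antiderivative of (2*t) sin(pi*t) is -2*t*cos(pi*t)/pi + 2*sin(pi*t)/pi**2; evaluating from 0 to 2: ∫_{0}^{2} (2*t) sin(pi*t) dt = (-4/pi) - (0) = -4/pi.
Summing the pieces and multiplying by (1/2) gives b_2 = 1/pi.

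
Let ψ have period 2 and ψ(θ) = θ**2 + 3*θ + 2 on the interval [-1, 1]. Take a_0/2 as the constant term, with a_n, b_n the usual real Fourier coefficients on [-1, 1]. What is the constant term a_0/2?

a_0 = ∫_{-1}^{1} ψ(θ) dθ = 14/3.
So the constant term a_0/2 = 7/3.

7/3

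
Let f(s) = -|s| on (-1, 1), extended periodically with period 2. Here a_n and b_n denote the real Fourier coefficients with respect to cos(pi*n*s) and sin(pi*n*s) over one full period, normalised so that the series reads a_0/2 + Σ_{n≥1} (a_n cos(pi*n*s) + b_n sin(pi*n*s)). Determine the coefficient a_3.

4/(9*pi**2)

a_3 = ∫_{-1}^{1} f(s) cos(3*pi*s) ds.
f is even and cos(3*pi*s) is even, so the integrand is even and a_3 = 2 ∫_0^{1} f(s) cos(3*pi*s) ds.
Integrating by parts (boundary term plus one more integral), an antiderivative of (-s) cos(3*pi*s) is -s*sin(3*pi*s)/(3*pi) - cos(3*pi*s)/(9*pi**2); evaluating from 0 to 1: ∫_{0}^{1} (-s) cos(3*pi*s) ds = (1/(9*pi**2)) - (-1/(9*pi**2)) = 2/(9*pi**2).
Hence a_3 = 2·(2/(9*pi**2)) = 4/(9*pi**2).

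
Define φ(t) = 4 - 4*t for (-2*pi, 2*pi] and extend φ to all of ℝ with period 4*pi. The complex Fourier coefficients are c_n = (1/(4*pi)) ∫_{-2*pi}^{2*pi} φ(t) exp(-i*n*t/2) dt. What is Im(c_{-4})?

2

Since φ is real-valued, Im(c_{-4}) = -(1/(4*pi)) ∫_{-2*pi}^{2*pi} φ(t) sin(-2*t) dt = b_{4}/2.
Integrating by parts (boundary term plus one more integral), an antiderivative of (4 - 4*t) sin(-2*t) is -2*t*cos(2*t) + sin(2*t) + 2*cos(2*t); evaluating from -2*pi to 2*pi: ∫_{-2*pi}^{2*pi} (4 - 4*t) sin(-2*t) dt = (2 - 4*pi) - (2 + 4*pi) = -8*pi.
Hence Im(c_{-4}) = (-1/(4*pi))·(-8*pi) = 2.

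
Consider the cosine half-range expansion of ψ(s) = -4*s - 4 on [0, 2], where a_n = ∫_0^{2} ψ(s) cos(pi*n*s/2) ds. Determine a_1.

32/pi**2

a_1 = ∫_0^{2} (-4*s - 4) cos(pi*s/2) ds.
Integrating by parts (boundary term plus one more integral), an antiderivative of (-4*s - 4) cos(pi*s/2) is -8*s*sin(pi*s/2)/pi - 8*sin(pi*s/2)/pi - 16*cos(pi*s/2)/pi**2; evaluating from 0 to 2: ∫_{0}^{2} (-4*s - 4) cos(pi*s/2) ds = (16/pi**2) - (-16/pi**2) = 32/pi**2.
Hence a_1 = 32/pi**2.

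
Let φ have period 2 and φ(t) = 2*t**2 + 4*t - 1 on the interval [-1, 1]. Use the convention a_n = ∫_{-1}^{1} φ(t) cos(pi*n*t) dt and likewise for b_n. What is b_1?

b_1 = ∫_{-1}^{1} φ(t) sin(pi*t) dt.
Integrating by parts twice (tabular method), an antiderivative of (2*t**2 + 4*t - 1) sin(pi*t) is -2*t**2*cos(pi*t)/pi + 4*t*sin(pi*t)/pi**2 - 4*t*cos(pi*t)/pi + 4*sin(pi*t)/pi**2 + 4*cos(pi*t)/pi**3 + cos(pi*t)/pi; evaluating from -1 to 1: ∫_{-1}^{1} (2*t**2 + 4*t - 1) sin(pi*t) dt = (-4/pi**3 + 5/pi) - (-3/pi - 4/pi**3) = 8/pi.
Hence b_1 = 8/pi.

8/pi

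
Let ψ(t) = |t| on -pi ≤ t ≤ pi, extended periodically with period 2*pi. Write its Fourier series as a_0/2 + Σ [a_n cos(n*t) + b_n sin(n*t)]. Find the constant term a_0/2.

a_0 = 1/pi ∫_{-pi}^{pi} ψ(t) dt = 1/pi · (pi**2) = pi.
So the constant term a_0/2 = pi/2.

pi/2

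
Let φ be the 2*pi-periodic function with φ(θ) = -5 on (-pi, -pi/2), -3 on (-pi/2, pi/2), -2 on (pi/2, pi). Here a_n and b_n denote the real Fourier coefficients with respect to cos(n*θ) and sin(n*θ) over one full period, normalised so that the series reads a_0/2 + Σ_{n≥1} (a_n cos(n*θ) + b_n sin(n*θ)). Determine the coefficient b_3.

b_3 = 1/pi ∫_{-pi}^{pi} φ(θ) sin(3*θ) dθ.
Split the integral at the breakpoints.
Directly, an antiderivative of (-5) sin(3*θ) is 5*cos(3*θ)/3; evaluating from -pi to -pi/2: ∫_{-pi}^{-pi/2} (-5) sin(3*θ) dθ = (0) - (-5/3) = 5/3.
Directly, an antiderivative of (-3) sin(3*θ) is cos(3*θ); evaluating from -pi/2 to pi/2: ∫_{-pi/2}^{pi/2} (-3) sin(3*θ) dθ = (0) - (0) = 0.
Directly, an antiderivative of (-2) sin(3*θ) is 2*cos(3*θ)/3; evaluating from pi/2 to pi: ∫_{pi/2}^{pi} (-2) sin(3*θ) dθ = (-2/3) - (0) = -2/3.
Summing the pieces and multiplying by (1/pi) gives b_3 = 1/pi.

1/pi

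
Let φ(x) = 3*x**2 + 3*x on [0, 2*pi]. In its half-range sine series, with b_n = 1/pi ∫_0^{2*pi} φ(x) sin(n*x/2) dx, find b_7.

12*(-8 + 49*pi + 98*pi**2)/(343*pi)

b_7 = 1/pi ∫_0^{2*pi} (3*x**2 + 3*x) sin(7*x/2) dx.
Integrating by parts twice (tabular method), an antiderivative of (3*x**2 + 3*x) sin(7*x/2) is -6*x**2*cos(7*x/2)/7 + 24*x*sin(7*x/2)/49 - 6*x*cos(7*x/2)/7 + 12*sin(7*x/2)/49 + 48*cos(7*x/2)/343; evaluating from 0 to 2*pi: ∫_{0}^{2*pi} (3*x**2 + 3*x) sin(7*x/2) dx = (-48/343 + 12*pi/7 + 24*pi**2/7) - (48/343) = -96/343 + 12*pi/7 + 24*pi**2/7.
Hence b_7 = (1/pi)·(-96/343 + 12*pi/7 + 24*pi**2/7) = 12*(-8 + 49*pi + 98*pi**2)/(343*pi).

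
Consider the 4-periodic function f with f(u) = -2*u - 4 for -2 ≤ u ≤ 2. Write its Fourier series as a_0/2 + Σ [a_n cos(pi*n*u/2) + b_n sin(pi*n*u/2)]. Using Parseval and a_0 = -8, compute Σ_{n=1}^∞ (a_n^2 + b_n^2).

Parseval: a_0^2/2 + Σ_{n≥1} (a_n^2+b_n^2) = 1/2 ∫_{-2}^{2} f(u)^2 du = 128/3.
Subtract a_0^2/2 = 32: Σ (a_n^2+b_n^2) = 32/3.

32/3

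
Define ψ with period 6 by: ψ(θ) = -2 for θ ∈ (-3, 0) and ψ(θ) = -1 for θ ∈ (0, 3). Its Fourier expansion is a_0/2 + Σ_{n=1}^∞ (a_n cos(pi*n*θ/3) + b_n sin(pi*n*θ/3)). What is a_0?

-3

a_0 = 1/3 ∫_{-3}^{3} ψ(θ) dθ = 1/3 · (-9) = -3.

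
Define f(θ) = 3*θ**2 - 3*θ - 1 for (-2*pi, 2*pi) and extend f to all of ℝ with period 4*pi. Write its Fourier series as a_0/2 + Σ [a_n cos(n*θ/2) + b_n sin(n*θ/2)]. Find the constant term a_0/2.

a_0 = (1/(2*pi)) ∫_{-2*pi}^{2*pi} f(θ) dθ = (1/(2*pi)) · (-4*pi + 16*pi**3) = -2 + 8*pi**2.
So the constant term a_0/2 = -1 + 4*pi**2.

-1 + 4*pi**2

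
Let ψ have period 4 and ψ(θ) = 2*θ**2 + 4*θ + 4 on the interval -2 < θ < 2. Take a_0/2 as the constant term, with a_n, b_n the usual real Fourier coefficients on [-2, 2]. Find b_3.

b_3 = 1/2 ∫_{-2}^{2} ψ(θ) sin(3*pi*θ/2) dθ.
Integrating by parts twice (tabular method), an antiderivative of (2*θ**2 + 4*θ + 4) sin(3*pi*θ/2) is -4*θ**2*cos(3*pi*θ/2)/(3*pi) + 16*θ*sin(3*pi*θ/2)/(9*pi**2) - 8*θ*cos(3*pi*θ/2)/(3*pi) + 16*sin(3*pi*θ/2)/(9*pi**2) - 8*cos(3*pi*θ/2)/(3*pi) + 32*cos(3*pi*θ/2)/(27*pi**3); evaluating from -2 to 2: ∫_{-2}^{2} (2*θ**2 + 4*θ + 4) sin(3*pi*θ/2) dθ = (8*(-4 + 45*pi**2)/(27*pi**3)) - (8*(-4 + 9*pi**2)/(27*pi**3)) = 32/(3*pi).
Hence b_3 = (1/2)·(32/(3*pi)) = 16/(3*pi).

16/(3*pi)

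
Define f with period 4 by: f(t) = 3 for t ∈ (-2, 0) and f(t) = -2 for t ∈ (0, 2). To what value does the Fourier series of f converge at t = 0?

1/2

At t = 0 the one-sided limits are f(0^-) = 3 and f(0^+) = -2.
By Dirichlet's theorem the series converges to their average, [(3) + (-2)]/2 = 1/2.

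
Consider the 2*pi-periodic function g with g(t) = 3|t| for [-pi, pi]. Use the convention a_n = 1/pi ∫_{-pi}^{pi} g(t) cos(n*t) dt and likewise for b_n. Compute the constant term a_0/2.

a_0 = 1/pi ∫_{-pi}^{pi} g(t) dt = 1/pi · (3*pi**2) = 3*pi.
So the constant term a_0/2 = 3*pi/2.

3*pi/2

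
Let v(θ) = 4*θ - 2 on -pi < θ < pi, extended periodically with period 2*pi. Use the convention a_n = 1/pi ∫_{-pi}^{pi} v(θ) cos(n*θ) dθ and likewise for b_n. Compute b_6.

b_6 = 1/pi ∫_{-pi}^{pi} v(θ) sin(6*θ) dθ.
Integrating by parts (boundary term plus one more integral), an antiderivative of (4*θ - 2) sin(6*θ) is -2*θ*cos(6*θ)/3 + sin(6*θ)/9 + cos(6*θ)/3; evaluating from -pi to pi: ∫_{-pi}^{pi} (4*θ - 2) sin(6*θ) dθ = (1/3 - 2*pi/3) - (1/3 + 2*pi/3) = -4*pi/3.
Hence b_6 = (1/pi)·(-4*pi/3) = -4/3.

-4/3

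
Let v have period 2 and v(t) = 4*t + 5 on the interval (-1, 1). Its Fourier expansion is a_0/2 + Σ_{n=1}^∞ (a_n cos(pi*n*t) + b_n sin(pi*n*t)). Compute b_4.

b_4 = ∫_{-1}^{1} v(t) sin(4*pi*t) dt.
Integrating by parts (boundary term plus one more integral), an antiderivative of (4*t + 5) sin(4*pi*t) is -t*cos(4*pi*t)/pi + sin(4*pi*t)/(4*pi**2) - 5*cos(4*pi*t)/(4*pi); evaluating from -1 to 1: ∫_{-1}^{1} (4*t + 5) sin(4*pi*t) dt = (-9/(4*pi)) - (-1/(4*pi)) = -2/pi.
Hence b_4 = -2/pi.

-2/pi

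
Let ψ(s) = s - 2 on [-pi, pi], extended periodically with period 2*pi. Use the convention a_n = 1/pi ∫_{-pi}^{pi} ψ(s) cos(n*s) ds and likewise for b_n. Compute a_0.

a_0 = 1/pi ∫_{-pi}^{pi} ψ(s) ds = 1/pi · (-4*pi) = -4.

-4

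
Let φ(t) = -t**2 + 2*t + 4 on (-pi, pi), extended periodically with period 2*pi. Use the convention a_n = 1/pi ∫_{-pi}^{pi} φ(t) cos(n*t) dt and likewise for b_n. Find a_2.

-1

a_2 = 1/pi ∫_{-pi}^{pi} φ(t) cos(2*t) dt.
Integrating by parts twice (tabular method), an antiderivative of (-t**2 + 2*t + 4) cos(2*t) is -t**2*sin(2*t)/2 + t*sin(2*t) - t*cos(2*t)/2 + 9*sin(2*t)/4 + cos(2*t)/2; evaluating from -pi to pi: ∫_{-pi}^{pi} (-t**2 + 2*t + 4) cos(2*t) dt = (1/2 - pi/2) - (1/2 + pi/2) = -pi.
Hence a_2 = (1/pi)·(-pi) = -1.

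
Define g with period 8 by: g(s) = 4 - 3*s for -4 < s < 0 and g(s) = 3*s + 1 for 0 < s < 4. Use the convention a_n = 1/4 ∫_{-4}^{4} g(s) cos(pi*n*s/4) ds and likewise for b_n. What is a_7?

a_7 = 1/4 ∫_{-4}^{4} g(s) cos(7*pi*s/4) ds.
Split the integral at the breakpoints.
Integrating by parts (boundary term plus one more integral), an antiderivative of (4 - 3*s) cos(7*pi*s/4) is -12*s*sin(7*pi*s/4)/(7*pi) + 16*sin(7*pi*s/4)/(7*pi) - 48*cos(7*pi*s/4)/(49*pi**2); evaluating from -4 to 0: ∫_{-4}^{0} (4 - 3*s) cos(7*pi*s/4) ds = (-48/(49*pi**2)) - (48/(49*pi**2)) = -96/(49*pi**2).
Integrating by parts (boundary term plus one more integral), an antiderivative of (3*s + 1) cos(7*pi*s/4) is 12*s*sin(7*pi*s/4)/(7*pi) + 4*sin(7*pi*s/4)/(7*pi) + 48*cos(7*pi*s/4)/(49*pi**2); evaluating from 0 to 4: ∫_{0}^{4} (3*s + 1) cos(7*pi*s/4) ds = (-48/(49*pi**2)) - (48/(49*pi**2)) = -96/(49*pi**2).
Summing the pieces and multiplying by (1/4) gives a_7 = -48/(49*pi**2).

-48/(49*pi**2)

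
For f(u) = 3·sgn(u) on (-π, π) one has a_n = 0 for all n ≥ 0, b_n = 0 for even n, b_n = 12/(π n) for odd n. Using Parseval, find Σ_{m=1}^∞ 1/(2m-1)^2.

pi**2/8

Parseval: Σ b_n^2 = (1/π) ∫_{-π}^{π} f(u)^2 du = 18.
Only odd n contribute, with b_n^2 = 144/(π^2 n^2), so Σ_{m≥1} 1/(2m-1)^2 = π^2·(18)/144 = pi**2/8.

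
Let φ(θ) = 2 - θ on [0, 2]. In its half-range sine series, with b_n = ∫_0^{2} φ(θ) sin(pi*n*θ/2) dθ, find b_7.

b_7 = ∫_0^{2} (2 - θ) sin(7*pi*θ/2) dθ.
Integrating by parts (boundary term plus one more integral), an antiderivative of (2 - θ) sin(7*pi*θ/2) is 2*θ*cos(7*pi*θ/2)/(7*pi) - 4*sin(7*pi*θ/2)/(49*pi**2) - 4*cos(7*pi*θ/2)/(7*pi); evaluating from 0 to 2: ∫_{0}^{2} (2 - θ) sin(7*pi*θ/2) dθ = (0) - (-4/(7*pi)) = 4/(7*pi).
Hence b_7 = 4/(7*pi).

4/(7*pi)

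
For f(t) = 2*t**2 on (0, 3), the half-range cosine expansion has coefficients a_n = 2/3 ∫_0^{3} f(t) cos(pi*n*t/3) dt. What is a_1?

a_1 = 2/3 ∫_0^{3} (2*t**2) cos(pi*t/3) dt.
Integrating by parts twice (tabular method), an antiderivative of (2*t**2) cos(pi*t/3) is 6*t**2*sin(pi*t/3)/pi + 36*t*cos(pi*t/3)/pi**2 - 108*sin(pi*t/3)/pi**3; evaluating from 0 to 3: ∫_{0}^{3} (2*t**2) cos(pi*t/3) dt = (-108/pi**2) - (0) = -108/pi**2.
Hence a_1 = (2/3)·(-108/pi**2) = -72/pi**2.

-72/pi**2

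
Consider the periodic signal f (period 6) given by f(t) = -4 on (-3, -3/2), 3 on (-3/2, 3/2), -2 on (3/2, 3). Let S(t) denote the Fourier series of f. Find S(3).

-3

At t = 3 the one-sided limits are f(3^-) = -2 and f(3^+) = -4.
By Dirichlet's theorem the series converges to their average, [(-2) + (-4)]/2 = -3.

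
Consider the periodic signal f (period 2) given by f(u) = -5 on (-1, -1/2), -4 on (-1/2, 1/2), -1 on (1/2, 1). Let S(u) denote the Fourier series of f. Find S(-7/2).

-5/2

u = -7/2 differs from u = 1/2 by -2 full period(s), and the series is 2-periodic.
At u = 1/2 the one-sided limits are f(1/2^-) = -4 and f(1/2^+) = -1.
By Dirichlet's theorem the series converges to their average, [(-4) + (-1)]/2 = -5/2.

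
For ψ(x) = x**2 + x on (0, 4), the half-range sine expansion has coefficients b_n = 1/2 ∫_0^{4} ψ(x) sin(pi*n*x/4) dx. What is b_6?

-20/(3*pi)

b_6 = 1/2 ∫_0^{4} (x**2 + x) sin(3*pi*x/2) dx.
Integrating by parts twice (tabular method), an antiderivative of (x**2 + x) sin(3*pi*x/2) is -2*x**2*cos(3*pi*x/2)/(3*pi) + 8*x*sin(3*pi*x/2)/(9*pi**2) - 2*x*cos(3*pi*x/2)/(3*pi) + 4*sin(3*pi*x/2)/(9*pi**2) + 16*cos(3*pi*x/2)/(27*pi**3); evaluating from 0 to 4: ∫_{0}^{4} (x**2 + x) sin(3*pi*x/2) dx = (8*(2 - 45*pi**2)/(27*pi**3)) - (16/(27*pi**3)) = -40/(3*pi).
Hence b_6 = (1/2)·(-40/(3*pi)) = -20/(3*pi).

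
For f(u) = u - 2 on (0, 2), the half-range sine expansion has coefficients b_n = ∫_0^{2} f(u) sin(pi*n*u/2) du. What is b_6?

b_6 = ∫_0^{2} (u - 2) sin(3*pi*u) du.
Integrating by parts (boundary term plus one more integral), an antiderivative of (u - 2) sin(3*pi*u) is -u*cos(3*pi*u)/(3*pi) + sin(3*pi*u)/(9*pi**2) + 2*cos(3*pi*u)/(3*pi); evaluating from 0 to 2: ∫_{0}^{2} (u - 2) sin(3*pi*u) du = (0) - (2/(3*pi)) = -2/(3*pi).
Hence b_6 = -2/(3*pi).

-2/(3*pi)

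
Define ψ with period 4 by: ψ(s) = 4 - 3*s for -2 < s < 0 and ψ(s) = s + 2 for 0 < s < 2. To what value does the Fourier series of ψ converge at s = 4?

s = 4 differs from s = 0 by 1 full period(s), and the series is 4-periodic.
At s = 0 the one-sided limits are ψ(0^-) = 4 and ψ(0^+) = 2.
By Dirichlet's theorem the series converges to their average, [(4) + (2)]/2 = 3.

3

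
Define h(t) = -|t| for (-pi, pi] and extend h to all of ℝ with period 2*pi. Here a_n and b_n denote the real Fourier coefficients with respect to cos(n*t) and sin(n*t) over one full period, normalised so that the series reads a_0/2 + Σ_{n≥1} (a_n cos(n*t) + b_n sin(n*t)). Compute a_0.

-pi

a_0 = 1/pi ∫_{-pi}^{pi} h(t) dt = 1/pi · (-pi**2) = -pi.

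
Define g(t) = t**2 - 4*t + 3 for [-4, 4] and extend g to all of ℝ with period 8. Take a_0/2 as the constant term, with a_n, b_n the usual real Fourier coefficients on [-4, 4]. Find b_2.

b_2 = 1/4 ∫_{-4}^{4} g(t) sin(pi*t/2) dt.
Integrating by parts twice (tabular method), an antiderivative of (t**2 - 4*t + 3) sin(pi*t/2) is -2*t**2*cos(pi*t/2)/pi + 8*t*sin(pi*t/2)/pi**2 + 8*t*cos(pi*t/2)/pi - 16*sin(pi*t/2)/pi**2 - 6*cos(pi*t/2)/pi + 16*cos(pi*t/2)/pi**3; evaluating from -4 to 4: ∫_{-4}^{4} (t**2 - 4*t + 3) sin(pi*t/2) dt = (-6/pi + 16/pi**3) - (-70/pi + 16/pi**3) = 64/pi.
Hence b_2 = (1/4)·(64/pi) = 16/pi.

16/pi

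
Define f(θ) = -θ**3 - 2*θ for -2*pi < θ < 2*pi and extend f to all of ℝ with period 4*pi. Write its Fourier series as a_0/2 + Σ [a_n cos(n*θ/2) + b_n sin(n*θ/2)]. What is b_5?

-16*pi**2/5 - 104/125

b_5 = (1/(2*pi)) ∫_{-2*pi}^{2*pi} f(θ) sin(5*θ/2) dθ.
f is odd and sin(5*θ/2) is odd, so the integrand is even and b_5 = 1/pi ∫_0^{2*pi} f(θ) sin(5*θ/2) dθ.
Integrating by parts three times (tabular method), an antiderivative of (-θ**3 - 2*θ) sin(5*θ/2) is 2*θ**3*cos(5*θ/2)/5 - 12*θ**2*sin(5*θ/2)/25 + 52*θ*cos(5*θ/2)/125 - 104*sin(5*θ/2)/625; evaluating from 0 to 2*pi: ∫_{0}^{2*pi} (-θ**3 - 2*θ) sin(5*θ/2) dθ = (-8*pi*(13 + 50*pi**2)/125) - (0) = -8*pi*(13 + 50*pi**2)/125.
Hence b_5 = (1/pi)·(-8*pi*(13 + 50*pi**2)/125) = -16*pi**2/5 - 104/125.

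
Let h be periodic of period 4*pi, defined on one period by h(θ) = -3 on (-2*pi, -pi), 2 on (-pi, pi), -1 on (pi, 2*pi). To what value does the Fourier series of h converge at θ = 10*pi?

θ = 10*pi differs from θ = 2*pi by 2 full period(s), and the series is 4*pi-periodic.
At θ = 2*pi the one-sided limits are h(2*pi^-) = -1 and h(2*pi^+) = -3.
By Dirichlet's theorem the series converges to their average, [(-1) + (-3)]/2 = -2.

-2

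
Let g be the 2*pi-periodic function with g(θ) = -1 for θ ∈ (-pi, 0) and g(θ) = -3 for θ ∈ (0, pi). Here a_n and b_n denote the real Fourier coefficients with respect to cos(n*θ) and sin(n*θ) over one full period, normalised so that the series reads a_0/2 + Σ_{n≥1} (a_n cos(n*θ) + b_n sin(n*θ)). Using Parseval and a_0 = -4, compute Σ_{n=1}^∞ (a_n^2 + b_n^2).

Parseval: a_0^2/2 + Σ_{n≥1} (a_n^2+b_n^2) = 1/pi ∫_{-pi}^{pi} g(θ)^2 dθ = 10.
Subtract a_0^2/2 = 8: Σ (a_n^2+b_n^2) = 2.

2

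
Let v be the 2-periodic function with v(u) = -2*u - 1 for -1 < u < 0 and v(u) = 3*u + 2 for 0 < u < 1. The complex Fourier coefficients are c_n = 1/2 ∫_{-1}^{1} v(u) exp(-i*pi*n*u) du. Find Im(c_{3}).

-7/(6*pi)

Since v is real-valued, Im(c_{3}) = -1/2 ∫_{-1}^{1} v(u) sin(3*pi*u) du = -b_{3}/2.
Split the integral at the breakpoints.
Integrating by parts (boundary term plus one more integral), an antiderivative of (-2*u - 1) sin(3*pi*u) is 2*u*cos(3*pi*u)/(3*pi) - 2*sin(3*pi*u)/(9*pi**2) + cos(3*pi*u)/(3*pi); evaluating from -1 to 0: ∫_{-1}^{0} (-2*u - 1) sin(3*pi*u) du = (1/(3*pi)) - (1/(3*pi)) = 0.
Integrating by parts (boundary term plus one more integral), an antiderivative of (3*u + 2) sin(3*pi*u) is -u*cos(3*pi*u)/pi + sin(3*pi*u)/(3*pi**2) - 2*cos(3*pi*u)/(3*pi); evaluating from 0 to 1: ∫_{0}^{1} (3*u + 2) sin(3*pi*u) du = (5/(3*pi)) - (-2/(3*pi)) = 7/(3*pi).
So ∫_{-1}^{1} v(u) sin(3*pi*u) du = 7/(3*pi).
Hence Im(c_{3}) = (-1/2)·(7/(3*pi)) = -7/(6*pi).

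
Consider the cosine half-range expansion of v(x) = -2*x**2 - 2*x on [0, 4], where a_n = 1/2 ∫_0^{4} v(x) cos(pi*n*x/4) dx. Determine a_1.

a_1 = 1/2 ∫_0^{4} (-2*x**2 - 2*x) cos(pi*x/4) dx.
Integrating by parts twice (tabular method), an antiderivative of (-2*x**2 - 2*x) cos(pi*x/4) is -8*x**2*sin(pi*x/4)/pi - 8*x*sin(pi*x/4)/pi - 64*x*cos(pi*x/4)/pi**2 + 256*sin(pi*x/4)/pi**3 - 32*cos(pi*x/4)/pi**2; evaluating from 0 to 4: ∫_{0}^{4} (-2*x**2 - 2*x) cos(pi*x/4) dx = (288/pi**2) - (-32/pi**2) = 320/pi**2.
Hence a_1 = (1/2)·(320/pi**2) = 160/pi**2.

160/pi**2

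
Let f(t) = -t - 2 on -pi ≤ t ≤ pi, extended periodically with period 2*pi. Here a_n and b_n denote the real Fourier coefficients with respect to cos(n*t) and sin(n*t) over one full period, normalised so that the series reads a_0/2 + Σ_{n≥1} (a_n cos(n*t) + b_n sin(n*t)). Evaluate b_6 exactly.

1/3

b_6 = 1/pi ∫_{-pi}^{pi} f(t) sin(6*t) dt.
Integrating by parts (boundary term plus one more integral), an antiderivative of (-t - 2) sin(6*t) is t*cos(6*t)/6 - sin(6*t)/36 + cos(6*t)/3; evaluating from -pi to pi: ∫_{-pi}^{pi} (-t - 2) sin(6*t) dt = (1/3 + pi/6) - (1/3 - pi/6) = pi/3.
Hence b_6 = (1/pi)·(pi/3) = 1/3.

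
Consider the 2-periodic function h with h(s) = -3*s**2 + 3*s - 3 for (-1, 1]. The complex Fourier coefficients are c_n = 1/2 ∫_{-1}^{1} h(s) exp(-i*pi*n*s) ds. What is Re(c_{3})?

2/(3*pi**2)

Since h is real-valued, Re(c_{3}) = 1/2 ∫_{-1}^{1} h(s) cos(3*pi*s) ds = a_{3}/2.
Integrating by parts twice (tabular method), an antiderivative of (-3*s**2 + 3*s - 3) cos(3*pi*s) is -s**2*sin(3*pi*s)/pi + s*sin(3*pi*s)/pi - 2*s*cos(3*pi*s)/(3*pi**2) - sin(3*pi*s)/pi + 2*sin(3*pi*s)/(9*pi**3) + cos(3*pi*s)/(3*pi**2); evaluating from -1 to 1: ∫_{-1}^{1} (-3*s**2 + 3*s - 3) cos(3*pi*s) ds = (1/(3*pi**2)) - (-1/pi**2) = 4/(3*pi**2).
Hence Re(c_{3}) = (1/2)·(4/(3*pi**2)) = 2/(3*pi**2).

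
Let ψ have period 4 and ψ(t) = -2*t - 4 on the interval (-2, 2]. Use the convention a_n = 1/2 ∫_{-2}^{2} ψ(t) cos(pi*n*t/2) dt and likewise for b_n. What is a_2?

a_2 = 1/2 ∫_{-2}^{2} ψ(t) cos(pi*t) dt.
Integrating by parts (boundary term plus one more integral), an antiderivative of (-2*t - 4) cos(pi*t) is -2*t*sin(pi*t)/pi - 4*sin(pi*t)/pi - 2*cos(pi*t)/pi**2; evaluating from -2 to 2: ∫_{-2}^{2} (-2*t - 4) cos(pi*t) dt = (-2/pi**2) - (-2/pi**2) = 0.
Hence a_2 = (1/2)·(0) = 0.

0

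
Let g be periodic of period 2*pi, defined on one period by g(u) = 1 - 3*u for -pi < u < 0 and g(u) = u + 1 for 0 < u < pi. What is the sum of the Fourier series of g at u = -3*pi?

1 + 2*pi

u = -3*pi differs from u = -pi by -1 full period(s), and the series is 2*pi-periodic.
At u = -pi the one-sided limits are g(-pi^-) = 1 + pi and g(-pi^+) = 1 + 3*pi.
By Dirichlet's theorem the series converges to their average, [(1 + pi) + (1 + 3*pi)]/2 = 1 + 2*pi.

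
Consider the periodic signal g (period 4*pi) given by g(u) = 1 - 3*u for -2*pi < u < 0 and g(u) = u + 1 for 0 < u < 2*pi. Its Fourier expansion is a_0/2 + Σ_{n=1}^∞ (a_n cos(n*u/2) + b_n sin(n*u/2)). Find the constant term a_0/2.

1 + 2*pi

a_0 = (1/(2*pi)) ∫_{-2*pi}^{2*pi} g(u) du = (1/(2*pi)) · (4*pi*(1 + 2*pi)) = 2 + 4*pi.
So the constant term a_0/2 = 1 + 2*pi.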